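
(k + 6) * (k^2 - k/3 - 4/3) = k^3 + 17*k^2/3 - 10*k/3 - 8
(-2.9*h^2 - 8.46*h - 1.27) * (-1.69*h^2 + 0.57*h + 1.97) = 4.901*h^4 + 12.6444*h^3 - 8.3889*h^2 - 17.3901*h - 2.5019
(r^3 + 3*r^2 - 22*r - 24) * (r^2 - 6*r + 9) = r^5 - 3*r^4 - 31*r^3 + 135*r^2 - 54*r - 216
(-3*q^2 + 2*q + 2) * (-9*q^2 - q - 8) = 27*q^4 - 15*q^3 + 4*q^2 - 18*q - 16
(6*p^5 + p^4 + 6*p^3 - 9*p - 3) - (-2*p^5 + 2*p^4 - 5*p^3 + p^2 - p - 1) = 8*p^5 - p^4 + 11*p^3 - p^2 - 8*p - 2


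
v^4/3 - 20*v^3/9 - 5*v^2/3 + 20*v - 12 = (v/3 + 1)*(v - 6)*(v - 3)*(v - 2/3)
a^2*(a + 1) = a^3 + a^2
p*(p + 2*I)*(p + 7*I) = p^3 + 9*I*p^2 - 14*p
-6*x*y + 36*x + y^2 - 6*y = (-6*x + y)*(y - 6)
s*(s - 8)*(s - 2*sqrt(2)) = s^3 - 8*s^2 - 2*sqrt(2)*s^2 + 16*sqrt(2)*s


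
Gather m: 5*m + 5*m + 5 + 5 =10*m + 10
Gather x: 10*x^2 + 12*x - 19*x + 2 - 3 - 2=10*x^2 - 7*x - 3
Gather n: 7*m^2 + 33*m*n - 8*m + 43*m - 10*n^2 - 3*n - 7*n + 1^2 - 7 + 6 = 7*m^2 + 35*m - 10*n^2 + n*(33*m - 10)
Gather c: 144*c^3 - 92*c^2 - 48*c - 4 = 144*c^3 - 92*c^2 - 48*c - 4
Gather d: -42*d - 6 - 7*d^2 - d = -7*d^2 - 43*d - 6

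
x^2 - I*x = x*(x - I)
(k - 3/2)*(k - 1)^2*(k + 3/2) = k^4 - 2*k^3 - 5*k^2/4 + 9*k/2 - 9/4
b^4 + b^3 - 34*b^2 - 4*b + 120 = (b - 5)*(b - 2)*(b + 2)*(b + 6)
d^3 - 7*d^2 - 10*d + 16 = (d - 8)*(d - 1)*(d + 2)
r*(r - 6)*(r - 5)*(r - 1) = r^4 - 12*r^3 + 41*r^2 - 30*r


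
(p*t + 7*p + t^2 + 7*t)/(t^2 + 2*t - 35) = (p + t)/(t - 5)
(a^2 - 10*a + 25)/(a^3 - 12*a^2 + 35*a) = (a - 5)/(a*(a - 7))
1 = 1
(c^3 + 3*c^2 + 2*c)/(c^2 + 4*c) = (c^2 + 3*c + 2)/(c + 4)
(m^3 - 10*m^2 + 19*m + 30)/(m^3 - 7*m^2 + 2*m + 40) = (m^2 - 5*m - 6)/(m^2 - 2*m - 8)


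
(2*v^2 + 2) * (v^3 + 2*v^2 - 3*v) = 2*v^5 + 4*v^4 - 4*v^3 + 4*v^2 - 6*v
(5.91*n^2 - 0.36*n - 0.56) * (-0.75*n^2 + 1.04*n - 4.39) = -4.4325*n^4 + 6.4164*n^3 - 25.8993*n^2 + 0.998*n + 2.4584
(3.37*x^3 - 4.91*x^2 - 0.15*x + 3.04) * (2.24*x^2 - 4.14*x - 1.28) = 7.5488*x^5 - 24.9502*x^4 + 15.6778*x^3 + 13.7154*x^2 - 12.3936*x - 3.8912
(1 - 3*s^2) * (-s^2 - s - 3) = 3*s^4 + 3*s^3 + 8*s^2 - s - 3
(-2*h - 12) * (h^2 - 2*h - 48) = -2*h^3 - 8*h^2 + 120*h + 576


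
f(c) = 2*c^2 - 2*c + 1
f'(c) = 4*c - 2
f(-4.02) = 41.36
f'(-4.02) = -18.08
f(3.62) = 19.97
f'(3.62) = 12.48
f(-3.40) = 30.92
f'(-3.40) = -15.60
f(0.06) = 0.89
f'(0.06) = -1.76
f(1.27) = 1.69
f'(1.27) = 3.08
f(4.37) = 30.45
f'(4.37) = 15.48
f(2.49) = 8.42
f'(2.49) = 7.96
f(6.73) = 78.13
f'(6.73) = 24.92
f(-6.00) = 85.00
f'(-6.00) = -26.00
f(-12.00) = 313.00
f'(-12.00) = -50.00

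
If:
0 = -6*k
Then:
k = 0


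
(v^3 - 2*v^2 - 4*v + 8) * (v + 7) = v^4 + 5*v^3 - 18*v^2 - 20*v + 56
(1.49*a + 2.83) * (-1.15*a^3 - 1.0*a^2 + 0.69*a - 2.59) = -1.7135*a^4 - 4.7445*a^3 - 1.8019*a^2 - 1.9064*a - 7.3297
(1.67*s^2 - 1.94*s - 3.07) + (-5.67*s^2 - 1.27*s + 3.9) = -4.0*s^2 - 3.21*s + 0.83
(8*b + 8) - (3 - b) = 9*b + 5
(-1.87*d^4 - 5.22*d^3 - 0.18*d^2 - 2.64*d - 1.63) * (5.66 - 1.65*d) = 3.0855*d^5 - 1.9712*d^4 - 29.2482*d^3 + 3.3372*d^2 - 12.2529*d - 9.2258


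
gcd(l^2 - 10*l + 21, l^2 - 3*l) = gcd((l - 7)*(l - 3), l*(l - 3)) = l - 3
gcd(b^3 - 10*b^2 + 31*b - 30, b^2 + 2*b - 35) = b - 5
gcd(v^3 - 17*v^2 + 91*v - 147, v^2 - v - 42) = v - 7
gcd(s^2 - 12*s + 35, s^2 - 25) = s - 5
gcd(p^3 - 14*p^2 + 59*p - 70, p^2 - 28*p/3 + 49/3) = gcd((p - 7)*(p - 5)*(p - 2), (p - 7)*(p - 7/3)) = p - 7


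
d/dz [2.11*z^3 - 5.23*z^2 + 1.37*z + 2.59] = 6.33*z^2 - 10.46*z + 1.37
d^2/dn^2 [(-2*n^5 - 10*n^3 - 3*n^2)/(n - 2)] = 12*(-2*n^5 + 10*n^4 - 15*n^3 + 10*n^2 - 20*n - 2)/(n^3 - 6*n^2 + 12*n - 8)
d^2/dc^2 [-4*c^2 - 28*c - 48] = -8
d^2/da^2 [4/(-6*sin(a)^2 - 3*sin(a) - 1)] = 12*(48*sin(a)^4 + 18*sin(a)^3 - 77*sin(a)^2 - 37*sin(a) - 2)/(6*sin(a)^2 + 3*sin(a) + 1)^3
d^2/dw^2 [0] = 0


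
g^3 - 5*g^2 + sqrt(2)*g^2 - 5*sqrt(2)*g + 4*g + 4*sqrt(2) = (g - 4)*(g - 1)*(g + sqrt(2))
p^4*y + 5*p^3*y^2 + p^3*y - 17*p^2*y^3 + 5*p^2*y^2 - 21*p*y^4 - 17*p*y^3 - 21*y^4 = (p - 3*y)*(p + y)*(p + 7*y)*(p*y + y)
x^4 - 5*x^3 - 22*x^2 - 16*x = x*(x - 8)*(x + 1)*(x + 2)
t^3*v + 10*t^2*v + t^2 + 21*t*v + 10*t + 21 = (t + 3)*(t + 7)*(t*v + 1)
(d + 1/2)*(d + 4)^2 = d^3 + 17*d^2/2 + 20*d + 8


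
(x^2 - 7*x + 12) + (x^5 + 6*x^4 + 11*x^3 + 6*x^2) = x^5 + 6*x^4 + 11*x^3 + 7*x^2 - 7*x + 12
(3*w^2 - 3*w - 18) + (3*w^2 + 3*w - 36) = 6*w^2 - 54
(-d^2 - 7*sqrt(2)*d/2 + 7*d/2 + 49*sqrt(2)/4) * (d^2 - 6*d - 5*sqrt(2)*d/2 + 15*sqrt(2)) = -d^4 - sqrt(2)*d^3 + 19*d^3/2 - 7*d^2/2 + 19*sqrt(2)*d^2/2 - 665*d/4 - 21*sqrt(2)*d + 735/2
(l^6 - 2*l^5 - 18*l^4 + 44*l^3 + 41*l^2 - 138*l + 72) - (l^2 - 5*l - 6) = l^6 - 2*l^5 - 18*l^4 + 44*l^3 + 40*l^2 - 133*l + 78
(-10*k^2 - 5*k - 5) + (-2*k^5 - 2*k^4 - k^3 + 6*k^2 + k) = -2*k^5 - 2*k^4 - k^3 - 4*k^2 - 4*k - 5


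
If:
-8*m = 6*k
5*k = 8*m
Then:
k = 0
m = 0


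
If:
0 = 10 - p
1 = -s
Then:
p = 10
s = -1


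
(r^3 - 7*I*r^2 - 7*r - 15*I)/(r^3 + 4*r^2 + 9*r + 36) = (r^2 - 4*I*r + 5)/(r^2 + r*(4 + 3*I) + 12*I)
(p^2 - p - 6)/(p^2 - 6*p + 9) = (p + 2)/(p - 3)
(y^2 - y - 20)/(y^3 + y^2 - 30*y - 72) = (y - 5)/(y^2 - 3*y - 18)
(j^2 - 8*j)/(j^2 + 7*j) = (j - 8)/(j + 7)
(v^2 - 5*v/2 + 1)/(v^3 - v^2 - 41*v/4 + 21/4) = 2*(v - 2)/(2*v^2 - v - 21)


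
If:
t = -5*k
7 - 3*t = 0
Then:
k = -7/15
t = 7/3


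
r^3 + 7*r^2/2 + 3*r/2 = r*(r + 1/2)*(r + 3)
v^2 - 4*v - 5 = (v - 5)*(v + 1)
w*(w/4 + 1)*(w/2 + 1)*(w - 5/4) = w^4/8 + 19*w^3/32 + w^2/16 - 5*w/4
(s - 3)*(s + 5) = s^2 + 2*s - 15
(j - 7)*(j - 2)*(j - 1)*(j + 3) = j^4 - 7*j^3 - 7*j^2 + 55*j - 42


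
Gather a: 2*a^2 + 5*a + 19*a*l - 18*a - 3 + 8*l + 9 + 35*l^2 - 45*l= 2*a^2 + a*(19*l - 13) + 35*l^2 - 37*l + 6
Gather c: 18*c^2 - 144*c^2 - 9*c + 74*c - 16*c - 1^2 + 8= -126*c^2 + 49*c + 7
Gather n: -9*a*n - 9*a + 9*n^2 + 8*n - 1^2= -9*a + 9*n^2 + n*(8 - 9*a) - 1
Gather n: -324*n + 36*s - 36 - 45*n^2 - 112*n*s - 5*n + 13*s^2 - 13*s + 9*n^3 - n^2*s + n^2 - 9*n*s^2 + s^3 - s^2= 9*n^3 + n^2*(-s - 44) + n*(-9*s^2 - 112*s - 329) + s^3 + 12*s^2 + 23*s - 36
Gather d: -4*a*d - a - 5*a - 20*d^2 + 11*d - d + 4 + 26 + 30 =-6*a - 20*d^2 + d*(10 - 4*a) + 60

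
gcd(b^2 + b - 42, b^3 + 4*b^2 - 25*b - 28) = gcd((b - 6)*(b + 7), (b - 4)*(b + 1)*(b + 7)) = b + 7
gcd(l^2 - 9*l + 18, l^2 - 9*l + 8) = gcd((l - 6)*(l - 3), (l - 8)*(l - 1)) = 1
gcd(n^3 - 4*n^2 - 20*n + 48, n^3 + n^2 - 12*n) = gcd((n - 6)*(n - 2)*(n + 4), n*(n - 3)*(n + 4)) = n + 4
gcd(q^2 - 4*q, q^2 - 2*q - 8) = q - 4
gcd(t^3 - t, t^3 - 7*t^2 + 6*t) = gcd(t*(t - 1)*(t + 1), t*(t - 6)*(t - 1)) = t^2 - t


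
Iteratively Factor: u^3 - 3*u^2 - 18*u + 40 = (u - 2)*(u^2 - u - 20) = (u - 5)*(u - 2)*(u + 4)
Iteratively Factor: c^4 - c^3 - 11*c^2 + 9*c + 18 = (c - 2)*(c^3 + c^2 - 9*c - 9) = (c - 2)*(c + 1)*(c^2 - 9) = (c - 3)*(c - 2)*(c + 1)*(c + 3)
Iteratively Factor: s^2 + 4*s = (s + 4)*(s)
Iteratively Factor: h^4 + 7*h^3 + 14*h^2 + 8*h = (h + 4)*(h^3 + 3*h^2 + 2*h) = (h + 2)*(h + 4)*(h^2 + h) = h*(h + 2)*(h + 4)*(h + 1)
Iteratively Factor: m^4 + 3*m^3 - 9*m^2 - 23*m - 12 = (m + 1)*(m^3 + 2*m^2 - 11*m - 12) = (m - 3)*(m + 1)*(m^2 + 5*m + 4) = (m - 3)*(m + 1)*(m + 4)*(m + 1)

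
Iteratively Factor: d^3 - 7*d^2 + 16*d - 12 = (d - 2)*(d^2 - 5*d + 6) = (d - 3)*(d - 2)*(d - 2)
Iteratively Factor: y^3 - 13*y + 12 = (y - 3)*(y^2 + 3*y - 4) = (y - 3)*(y - 1)*(y + 4)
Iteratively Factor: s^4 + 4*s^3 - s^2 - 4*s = (s + 1)*(s^3 + 3*s^2 - 4*s) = s*(s + 1)*(s^2 + 3*s - 4) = s*(s - 1)*(s + 1)*(s + 4)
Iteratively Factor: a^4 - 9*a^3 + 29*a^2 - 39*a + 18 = (a - 2)*(a^3 - 7*a^2 + 15*a - 9) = (a - 3)*(a - 2)*(a^2 - 4*a + 3) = (a - 3)^2*(a - 2)*(a - 1)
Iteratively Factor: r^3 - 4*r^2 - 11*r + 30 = (r - 5)*(r^2 + r - 6) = (r - 5)*(r + 3)*(r - 2)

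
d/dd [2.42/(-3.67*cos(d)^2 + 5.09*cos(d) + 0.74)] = (12.3178 - 17.7628*cos(d))*sin(d)/(-3.67*cos(d)^2 + 5.09*cos(d) + 0.74)^2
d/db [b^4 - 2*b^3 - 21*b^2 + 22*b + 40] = 4*b^3 - 6*b^2 - 42*b + 22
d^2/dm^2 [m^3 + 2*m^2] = 6*m + 4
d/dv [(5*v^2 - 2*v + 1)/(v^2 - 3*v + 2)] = (-13*v^2 + 18*v - 1)/(v^4 - 6*v^3 + 13*v^2 - 12*v + 4)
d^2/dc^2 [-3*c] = 0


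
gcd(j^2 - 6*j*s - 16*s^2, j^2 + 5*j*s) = 1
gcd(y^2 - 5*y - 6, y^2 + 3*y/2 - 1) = 1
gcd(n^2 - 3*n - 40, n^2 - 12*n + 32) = n - 8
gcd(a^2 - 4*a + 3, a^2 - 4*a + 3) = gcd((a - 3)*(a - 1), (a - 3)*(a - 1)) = a^2 - 4*a + 3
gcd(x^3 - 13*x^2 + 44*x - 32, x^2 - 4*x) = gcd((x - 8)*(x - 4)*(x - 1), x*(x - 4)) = x - 4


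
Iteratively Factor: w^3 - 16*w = (w + 4)*(w^2 - 4*w) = w*(w + 4)*(w - 4)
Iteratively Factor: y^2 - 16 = (y + 4)*(y - 4)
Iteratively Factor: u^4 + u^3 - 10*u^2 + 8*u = (u)*(u^3 + u^2 - 10*u + 8) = u*(u + 4)*(u^2 - 3*u + 2) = u*(u - 1)*(u + 4)*(u - 2)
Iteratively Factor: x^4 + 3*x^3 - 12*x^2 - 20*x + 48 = (x + 4)*(x^3 - x^2 - 8*x + 12) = (x - 2)*(x + 4)*(x^2 + x - 6) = (x - 2)^2*(x + 4)*(x + 3)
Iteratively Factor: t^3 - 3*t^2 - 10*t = (t)*(t^2 - 3*t - 10) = t*(t + 2)*(t - 5)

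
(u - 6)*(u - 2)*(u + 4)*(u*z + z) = u^4*z - 3*u^3*z - 24*u^2*z + 28*u*z + 48*z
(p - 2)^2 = p^2 - 4*p + 4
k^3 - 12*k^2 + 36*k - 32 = (k - 8)*(k - 2)^2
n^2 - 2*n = n*(n - 2)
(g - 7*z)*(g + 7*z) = g^2 - 49*z^2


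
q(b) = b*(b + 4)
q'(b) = 2*b + 4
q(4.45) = 37.60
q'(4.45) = 12.90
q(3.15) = 22.52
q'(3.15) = 10.30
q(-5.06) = 5.36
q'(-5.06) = -6.12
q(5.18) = 47.55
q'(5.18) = 14.36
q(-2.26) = -3.93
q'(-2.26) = -0.52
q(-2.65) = -3.58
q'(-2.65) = -1.30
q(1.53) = 8.46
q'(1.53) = 7.06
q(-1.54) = -3.79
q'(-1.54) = 0.92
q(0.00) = 0.00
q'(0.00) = 4.00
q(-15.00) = 165.00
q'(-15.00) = -26.00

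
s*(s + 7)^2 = s^3 + 14*s^2 + 49*s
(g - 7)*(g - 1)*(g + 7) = g^3 - g^2 - 49*g + 49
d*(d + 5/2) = d^2 + 5*d/2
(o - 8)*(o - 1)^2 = o^3 - 10*o^2 + 17*o - 8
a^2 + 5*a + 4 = (a + 1)*(a + 4)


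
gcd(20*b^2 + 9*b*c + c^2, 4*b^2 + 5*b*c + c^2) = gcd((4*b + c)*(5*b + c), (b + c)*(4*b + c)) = 4*b + c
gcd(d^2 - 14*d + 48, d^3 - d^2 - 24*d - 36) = d - 6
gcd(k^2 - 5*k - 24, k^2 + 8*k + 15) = k + 3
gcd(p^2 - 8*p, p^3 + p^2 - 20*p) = p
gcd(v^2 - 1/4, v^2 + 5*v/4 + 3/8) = v + 1/2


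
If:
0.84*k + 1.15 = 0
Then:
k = -1.37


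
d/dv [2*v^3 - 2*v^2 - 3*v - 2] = 6*v^2 - 4*v - 3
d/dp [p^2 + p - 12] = 2*p + 1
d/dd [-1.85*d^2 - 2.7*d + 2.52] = -3.7*d - 2.7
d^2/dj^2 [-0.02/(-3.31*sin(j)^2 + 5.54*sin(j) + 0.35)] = (0.876488*sin(j)^4 - 1.100244*sin(j)^3 - 0.60822*sin(j)^2 + 2.161708*sin(j) - 1.274004)/(-3.31*sin(j)^2 + 5.54*sin(j) + 0.35)^3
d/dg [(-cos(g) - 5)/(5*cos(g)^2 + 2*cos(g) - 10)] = 5*(sin(g)^2 - 10*cos(g) - 5)*sin(g)/(5*cos(g)^2 + 2*cos(g) - 10)^2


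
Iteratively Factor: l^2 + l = (l)*(l + 1)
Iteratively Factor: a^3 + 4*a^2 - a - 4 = (a - 1)*(a^2 + 5*a + 4) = (a - 1)*(a + 1)*(a + 4)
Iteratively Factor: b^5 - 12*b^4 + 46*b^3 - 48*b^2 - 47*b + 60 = (b - 4)*(b^4 - 8*b^3 + 14*b^2 + 8*b - 15) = (b - 4)*(b + 1)*(b^3 - 9*b^2 + 23*b - 15) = (b - 4)*(b - 3)*(b + 1)*(b^2 - 6*b + 5) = (b - 5)*(b - 4)*(b - 3)*(b + 1)*(b - 1)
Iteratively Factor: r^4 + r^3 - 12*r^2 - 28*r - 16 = (r + 2)*(r^3 - r^2 - 10*r - 8) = (r + 1)*(r + 2)*(r^2 - 2*r - 8) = (r + 1)*(r + 2)^2*(r - 4)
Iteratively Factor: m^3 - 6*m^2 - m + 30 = (m - 5)*(m^2 - m - 6) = (m - 5)*(m + 2)*(m - 3)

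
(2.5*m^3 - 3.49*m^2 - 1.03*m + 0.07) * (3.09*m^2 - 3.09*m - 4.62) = 7.725*m^5 - 18.5091*m^4 - 3.9486*m^3 + 19.5228*m^2 + 4.5423*m - 0.3234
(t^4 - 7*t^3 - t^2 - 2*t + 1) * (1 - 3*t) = -3*t^5 + 22*t^4 - 4*t^3 + 5*t^2 - 5*t + 1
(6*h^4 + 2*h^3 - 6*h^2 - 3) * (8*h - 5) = 48*h^5 - 14*h^4 - 58*h^3 + 30*h^2 - 24*h + 15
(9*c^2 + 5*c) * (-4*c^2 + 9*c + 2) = -36*c^4 + 61*c^3 + 63*c^2 + 10*c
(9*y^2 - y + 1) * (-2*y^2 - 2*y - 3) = -18*y^4 - 16*y^3 - 27*y^2 + y - 3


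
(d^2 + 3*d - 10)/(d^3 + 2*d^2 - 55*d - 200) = (d - 2)/(d^2 - 3*d - 40)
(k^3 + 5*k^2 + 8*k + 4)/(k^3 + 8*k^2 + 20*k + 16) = (k + 1)/(k + 4)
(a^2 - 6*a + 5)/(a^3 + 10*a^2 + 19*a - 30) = (a - 5)/(a^2 + 11*a + 30)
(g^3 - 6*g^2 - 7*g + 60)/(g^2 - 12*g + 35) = (g^2 - g - 12)/(g - 7)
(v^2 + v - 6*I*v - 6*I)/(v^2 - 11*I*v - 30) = (v + 1)/(v - 5*I)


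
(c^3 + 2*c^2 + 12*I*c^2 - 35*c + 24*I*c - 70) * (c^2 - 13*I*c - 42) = c^5 + 2*c^4 - I*c^4 + 79*c^3 - 2*I*c^3 + 158*c^2 - 49*I*c^2 + 1470*c - 98*I*c + 2940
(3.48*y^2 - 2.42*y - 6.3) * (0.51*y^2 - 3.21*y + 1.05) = 1.7748*y^4 - 12.405*y^3 + 8.2092*y^2 + 17.682*y - 6.615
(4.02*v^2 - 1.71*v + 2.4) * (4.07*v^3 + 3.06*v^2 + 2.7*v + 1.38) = 16.3614*v^5 + 5.3415*v^4 + 15.3894*v^3 + 8.2746*v^2 + 4.1202*v + 3.312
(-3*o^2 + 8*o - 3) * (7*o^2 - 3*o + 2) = -21*o^4 + 65*o^3 - 51*o^2 + 25*o - 6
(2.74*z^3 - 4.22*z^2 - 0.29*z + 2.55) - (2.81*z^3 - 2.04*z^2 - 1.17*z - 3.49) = -0.0699999999999998*z^3 - 2.18*z^2 + 0.88*z + 6.04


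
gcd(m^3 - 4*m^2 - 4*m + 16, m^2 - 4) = m^2 - 4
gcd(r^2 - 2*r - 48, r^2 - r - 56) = r - 8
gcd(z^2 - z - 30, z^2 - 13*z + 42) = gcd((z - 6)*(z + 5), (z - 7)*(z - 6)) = z - 6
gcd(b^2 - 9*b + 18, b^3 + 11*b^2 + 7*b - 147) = b - 3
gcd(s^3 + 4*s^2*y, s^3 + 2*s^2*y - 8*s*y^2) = s^2 + 4*s*y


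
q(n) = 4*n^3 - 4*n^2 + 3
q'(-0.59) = 8.90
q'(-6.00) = 480.00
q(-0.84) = -2.19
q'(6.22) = 414.50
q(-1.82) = -34.36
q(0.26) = 2.80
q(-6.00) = -1005.00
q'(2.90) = 77.72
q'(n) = 12*n^2 - 8*n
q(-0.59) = 0.79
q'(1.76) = 23.09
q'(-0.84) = 15.19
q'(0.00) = 0.00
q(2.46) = 38.34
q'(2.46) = 52.94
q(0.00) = 3.00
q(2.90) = 66.92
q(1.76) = 12.42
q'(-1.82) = 54.31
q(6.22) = 810.81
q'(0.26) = -1.27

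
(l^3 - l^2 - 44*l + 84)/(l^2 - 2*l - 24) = (l^2 + 5*l - 14)/(l + 4)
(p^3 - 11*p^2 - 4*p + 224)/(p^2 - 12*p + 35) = (p^2 - 4*p - 32)/(p - 5)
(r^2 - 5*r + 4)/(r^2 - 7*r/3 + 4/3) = 3*(r - 4)/(3*r - 4)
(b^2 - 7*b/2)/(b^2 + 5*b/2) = (2*b - 7)/(2*b + 5)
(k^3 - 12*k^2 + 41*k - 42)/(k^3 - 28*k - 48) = (-k^3 + 12*k^2 - 41*k + 42)/(-k^3 + 28*k + 48)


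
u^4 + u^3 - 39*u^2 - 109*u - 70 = (u - 7)*(u + 1)*(u + 2)*(u + 5)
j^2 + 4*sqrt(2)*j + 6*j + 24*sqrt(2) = (j + 6)*(j + 4*sqrt(2))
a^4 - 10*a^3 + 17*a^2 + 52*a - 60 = (a - 6)*(a - 5)*(a - 1)*(a + 2)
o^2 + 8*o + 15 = (o + 3)*(o + 5)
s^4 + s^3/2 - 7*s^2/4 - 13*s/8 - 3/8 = (s - 3/2)*(s + 1/2)^2*(s + 1)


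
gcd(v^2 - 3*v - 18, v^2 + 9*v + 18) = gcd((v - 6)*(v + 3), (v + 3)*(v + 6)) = v + 3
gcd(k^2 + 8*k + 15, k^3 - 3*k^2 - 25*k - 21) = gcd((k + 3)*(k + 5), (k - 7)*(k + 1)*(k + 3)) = k + 3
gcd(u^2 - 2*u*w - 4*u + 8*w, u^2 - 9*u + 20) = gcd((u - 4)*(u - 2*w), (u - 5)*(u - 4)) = u - 4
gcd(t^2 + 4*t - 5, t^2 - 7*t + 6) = t - 1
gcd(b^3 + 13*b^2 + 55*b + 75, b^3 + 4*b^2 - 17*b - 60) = b^2 + 8*b + 15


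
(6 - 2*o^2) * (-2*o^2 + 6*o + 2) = 4*o^4 - 12*o^3 - 16*o^2 + 36*o + 12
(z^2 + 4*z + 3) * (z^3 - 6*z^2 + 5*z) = z^5 - 2*z^4 - 16*z^3 + 2*z^2 + 15*z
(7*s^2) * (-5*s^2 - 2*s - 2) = -35*s^4 - 14*s^3 - 14*s^2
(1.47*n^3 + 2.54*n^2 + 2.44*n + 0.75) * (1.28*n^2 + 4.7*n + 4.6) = 1.8816*n^5 + 10.1602*n^4 + 21.8232*n^3 + 24.112*n^2 + 14.749*n + 3.45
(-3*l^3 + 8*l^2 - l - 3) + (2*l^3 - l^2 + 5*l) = -l^3 + 7*l^2 + 4*l - 3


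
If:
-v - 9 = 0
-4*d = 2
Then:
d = -1/2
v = -9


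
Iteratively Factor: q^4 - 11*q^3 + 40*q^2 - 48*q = (q - 3)*(q^3 - 8*q^2 + 16*q) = (q - 4)*(q - 3)*(q^2 - 4*q) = q*(q - 4)*(q - 3)*(q - 4)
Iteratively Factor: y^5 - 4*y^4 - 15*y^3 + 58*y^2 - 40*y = (y - 2)*(y^4 - 2*y^3 - 19*y^2 + 20*y) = y*(y - 2)*(y^3 - 2*y^2 - 19*y + 20) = y*(y - 5)*(y - 2)*(y^2 + 3*y - 4) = y*(y - 5)*(y - 2)*(y + 4)*(y - 1)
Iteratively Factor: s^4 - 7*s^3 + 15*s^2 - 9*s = (s)*(s^3 - 7*s^2 + 15*s - 9) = s*(s - 3)*(s^2 - 4*s + 3) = s*(s - 3)*(s - 1)*(s - 3)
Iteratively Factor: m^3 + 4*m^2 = (m)*(m^2 + 4*m) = m*(m + 4)*(m)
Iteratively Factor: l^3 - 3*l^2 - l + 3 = (l + 1)*(l^2 - 4*l + 3) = (l - 3)*(l + 1)*(l - 1)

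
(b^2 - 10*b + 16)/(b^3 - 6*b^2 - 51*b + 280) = (b - 2)/(b^2 + 2*b - 35)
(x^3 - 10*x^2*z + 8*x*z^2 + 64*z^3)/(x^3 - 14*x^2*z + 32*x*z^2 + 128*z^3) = (x - 4*z)/(x - 8*z)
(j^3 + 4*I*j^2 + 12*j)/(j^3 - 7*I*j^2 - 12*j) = (j^2 + 4*I*j + 12)/(j^2 - 7*I*j - 12)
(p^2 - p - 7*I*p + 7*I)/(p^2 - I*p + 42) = (p - 1)/(p + 6*I)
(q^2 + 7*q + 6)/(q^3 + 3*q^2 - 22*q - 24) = 1/(q - 4)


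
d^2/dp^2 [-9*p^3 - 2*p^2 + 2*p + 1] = -54*p - 4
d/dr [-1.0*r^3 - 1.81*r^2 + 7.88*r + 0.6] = -3.0*r^2 - 3.62*r + 7.88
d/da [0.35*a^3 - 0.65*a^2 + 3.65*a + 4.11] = 1.05*a^2 - 1.3*a + 3.65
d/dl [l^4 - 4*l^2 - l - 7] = 4*l^3 - 8*l - 1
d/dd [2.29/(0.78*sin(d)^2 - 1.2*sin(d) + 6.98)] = (2.748 - 3.5724*sin(d))*cos(d)/(0.78*sin(d)^2 - 1.2*sin(d) + 6.98)^2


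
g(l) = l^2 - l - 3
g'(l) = 2*l - 1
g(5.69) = 23.69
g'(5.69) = 10.38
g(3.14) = 3.72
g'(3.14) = 5.28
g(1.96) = -1.12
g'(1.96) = 2.92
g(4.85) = 15.67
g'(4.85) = 8.70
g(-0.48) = -2.29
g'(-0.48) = -1.96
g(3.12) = 3.61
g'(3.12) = 5.24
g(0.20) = -3.16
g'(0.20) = -0.60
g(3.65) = 6.67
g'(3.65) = 6.30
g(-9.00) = 87.00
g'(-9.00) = -19.00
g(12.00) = 129.00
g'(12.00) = 23.00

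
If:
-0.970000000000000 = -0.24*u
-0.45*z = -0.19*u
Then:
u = 4.04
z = 1.71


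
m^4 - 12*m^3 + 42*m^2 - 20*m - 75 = (m - 5)^2*(m - 3)*(m + 1)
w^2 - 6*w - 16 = (w - 8)*(w + 2)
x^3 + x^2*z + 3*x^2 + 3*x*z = x*(x + 3)*(x + z)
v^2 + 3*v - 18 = (v - 3)*(v + 6)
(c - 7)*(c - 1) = c^2 - 8*c + 7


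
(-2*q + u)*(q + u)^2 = -2*q^3 - 3*q^2*u + u^3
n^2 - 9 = (n - 3)*(n + 3)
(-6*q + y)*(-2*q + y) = 12*q^2 - 8*q*y + y^2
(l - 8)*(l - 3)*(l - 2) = l^3 - 13*l^2 + 46*l - 48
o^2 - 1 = (o - 1)*(o + 1)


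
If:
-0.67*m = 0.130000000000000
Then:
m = -0.19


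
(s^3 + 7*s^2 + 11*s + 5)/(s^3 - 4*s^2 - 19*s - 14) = (s^2 + 6*s + 5)/(s^2 - 5*s - 14)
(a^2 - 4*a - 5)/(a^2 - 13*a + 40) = (a + 1)/(a - 8)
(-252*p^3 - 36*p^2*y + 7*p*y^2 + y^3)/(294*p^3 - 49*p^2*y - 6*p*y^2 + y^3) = (6*p + y)/(-7*p + y)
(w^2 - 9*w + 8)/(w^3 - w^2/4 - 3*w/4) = 4*(w - 8)/(w*(4*w + 3))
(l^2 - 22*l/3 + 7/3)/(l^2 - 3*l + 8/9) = 3*(l - 7)/(3*l - 8)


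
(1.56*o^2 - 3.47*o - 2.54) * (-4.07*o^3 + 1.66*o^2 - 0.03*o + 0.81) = -6.3492*o^5 + 16.7125*o^4 + 4.5308*o^3 - 2.8487*o^2 - 2.7345*o - 2.0574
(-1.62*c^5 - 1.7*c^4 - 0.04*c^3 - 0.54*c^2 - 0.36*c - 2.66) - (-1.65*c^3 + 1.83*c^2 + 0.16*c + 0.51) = -1.62*c^5 - 1.7*c^4 + 1.61*c^3 - 2.37*c^2 - 0.52*c - 3.17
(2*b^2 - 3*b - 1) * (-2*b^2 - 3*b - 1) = -4*b^4 + 9*b^2 + 6*b + 1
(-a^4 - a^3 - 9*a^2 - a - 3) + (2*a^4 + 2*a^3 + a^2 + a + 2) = a^4 + a^3 - 8*a^2 - 1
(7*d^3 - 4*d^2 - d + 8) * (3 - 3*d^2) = -21*d^5 + 12*d^4 + 24*d^3 - 36*d^2 - 3*d + 24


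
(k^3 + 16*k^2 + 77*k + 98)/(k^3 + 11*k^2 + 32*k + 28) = (k + 7)/(k + 2)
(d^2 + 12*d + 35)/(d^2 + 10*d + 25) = (d + 7)/(d + 5)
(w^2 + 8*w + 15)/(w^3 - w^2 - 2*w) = (w^2 + 8*w + 15)/(w*(w^2 - w - 2))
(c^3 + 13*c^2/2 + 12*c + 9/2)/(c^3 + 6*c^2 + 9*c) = (c + 1/2)/c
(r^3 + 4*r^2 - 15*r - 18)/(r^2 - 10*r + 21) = (r^2 + 7*r + 6)/(r - 7)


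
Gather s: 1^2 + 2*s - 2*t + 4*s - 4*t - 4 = 6*s - 6*t - 3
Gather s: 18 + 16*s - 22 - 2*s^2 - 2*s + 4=-2*s^2 + 14*s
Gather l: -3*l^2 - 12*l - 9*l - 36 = -3*l^2 - 21*l - 36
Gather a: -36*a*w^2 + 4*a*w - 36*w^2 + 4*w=a*(-36*w^2 + 4*w) - 36*w^2 + 4*w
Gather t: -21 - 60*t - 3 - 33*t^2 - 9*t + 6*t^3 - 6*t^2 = 6*t^3 - 39*t^2 - 69*t - 24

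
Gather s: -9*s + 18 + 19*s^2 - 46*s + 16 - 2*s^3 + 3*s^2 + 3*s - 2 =-2*s^3 + 22*s^2 - 52*s + 32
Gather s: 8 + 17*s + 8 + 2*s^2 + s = 2*s^2 + 18*s + 16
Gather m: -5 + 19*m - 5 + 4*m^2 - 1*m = 4*m^2 + 18*m - 10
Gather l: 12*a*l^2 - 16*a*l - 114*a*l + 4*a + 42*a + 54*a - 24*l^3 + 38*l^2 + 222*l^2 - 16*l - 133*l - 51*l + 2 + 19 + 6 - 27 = 100*a - 24*l^3 + l^2*(12*a + 260) + l*(-130*a - 200)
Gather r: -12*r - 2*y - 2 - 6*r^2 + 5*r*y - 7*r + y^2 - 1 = -6*r^2 + r*(5*y - 19) + y^2 - 2*y - 3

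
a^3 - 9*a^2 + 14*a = a*(a - 7)*(a - 2)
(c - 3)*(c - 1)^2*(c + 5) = c^4 - 18*c^2 + 32*c - 15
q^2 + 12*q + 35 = (q + 5)*(q + 7)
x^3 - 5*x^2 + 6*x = x*(x - 3)*(x - 2)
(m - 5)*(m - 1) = m^2 - 6*m + 5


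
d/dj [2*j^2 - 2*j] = 4*j - 2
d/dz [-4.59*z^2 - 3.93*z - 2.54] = -9.18*z - 3.93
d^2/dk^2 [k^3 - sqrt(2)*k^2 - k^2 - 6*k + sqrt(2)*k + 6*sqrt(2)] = 6*k - 2*sqrt(2) - 2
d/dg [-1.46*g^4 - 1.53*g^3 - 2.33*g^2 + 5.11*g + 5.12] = -5.84*g^3 - 4.59*g^2 - 4.66*g + 5.11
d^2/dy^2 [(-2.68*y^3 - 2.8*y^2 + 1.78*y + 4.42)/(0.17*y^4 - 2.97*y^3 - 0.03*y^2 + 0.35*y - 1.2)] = (-0.154904*y^9 - 0.485520000000008*y^8 + 9.01761600000015*y^7 - 58.540376*y^6 - 0.634236000000101*y^5 + 551.216748*y^4 + 157.505696*y^3 - 85.492152*y^2 - 118.33542*y - 5.80414)/(0.004913*y^12 - 0.257499*y^11 + 4.496058*y^10 - 26.076846*y^9 - 1.957752*y^8 + 12.878496*y^7 - 31.468962*y^6 - 2.16045*y^5 + 8.204535*y^4 - 12.711925*y^3 - 0.5706*y^2 + 1.512*y - 1.728)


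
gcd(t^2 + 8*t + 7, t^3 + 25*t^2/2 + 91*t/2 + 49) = t + 7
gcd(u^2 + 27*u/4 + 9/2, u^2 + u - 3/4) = 1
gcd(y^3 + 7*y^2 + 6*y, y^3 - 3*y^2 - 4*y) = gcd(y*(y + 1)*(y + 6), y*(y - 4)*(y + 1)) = y^2 + y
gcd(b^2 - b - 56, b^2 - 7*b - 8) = b - 8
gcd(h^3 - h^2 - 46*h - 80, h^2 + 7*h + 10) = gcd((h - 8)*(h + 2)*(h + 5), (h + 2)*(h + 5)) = h^2 + 7*h + 10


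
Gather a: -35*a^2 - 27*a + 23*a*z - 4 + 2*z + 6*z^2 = -35*a^2 + a*(23*z - 27) + 6*z^2 + 2*z - 4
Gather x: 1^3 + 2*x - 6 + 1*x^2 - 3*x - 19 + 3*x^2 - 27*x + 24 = 4*x^2 - 28*x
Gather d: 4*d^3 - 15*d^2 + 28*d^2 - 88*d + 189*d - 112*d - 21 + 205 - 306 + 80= 4*d^3 + 13*d^2 - 11*d - 42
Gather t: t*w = t*w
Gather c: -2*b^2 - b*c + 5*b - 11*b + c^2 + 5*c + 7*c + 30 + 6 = -2*b^2 - 6*b + c^2 + c*(12 - b) + 36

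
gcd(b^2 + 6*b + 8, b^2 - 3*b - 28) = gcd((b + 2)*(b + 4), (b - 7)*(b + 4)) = b + 4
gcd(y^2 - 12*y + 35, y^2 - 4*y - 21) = y - 7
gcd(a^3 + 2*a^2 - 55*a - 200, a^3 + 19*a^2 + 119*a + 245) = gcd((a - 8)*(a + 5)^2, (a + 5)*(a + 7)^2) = a + 5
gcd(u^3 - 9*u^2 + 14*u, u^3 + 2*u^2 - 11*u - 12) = 1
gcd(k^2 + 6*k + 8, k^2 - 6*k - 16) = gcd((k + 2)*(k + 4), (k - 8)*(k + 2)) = k + 2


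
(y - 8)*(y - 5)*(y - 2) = y^3 - 15*y^2 + 66*y - 80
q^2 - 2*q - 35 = (q - 7)*(q + 5)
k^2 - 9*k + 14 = (k - 7)*(k - 2)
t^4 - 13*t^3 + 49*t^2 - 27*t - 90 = (t - 6)*(t - 5)*(t - 3)*(t + 1)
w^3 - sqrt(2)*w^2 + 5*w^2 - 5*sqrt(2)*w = w*(w + 5)*(w - sqrt(2))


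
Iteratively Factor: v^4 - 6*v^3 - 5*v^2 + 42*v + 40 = (v - 4)*(v^3 - 2*v^2 - 13*v - 10) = (v - 5)*(v - 4)*(v^2 + 3*v + 2) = (v - 5)*(v - 4)*(v + 2)*(v + 1)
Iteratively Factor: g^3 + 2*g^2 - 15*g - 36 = (g + 3)*(g^2 - g - 12) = (g - 4)*(g + 3)*(g + 3)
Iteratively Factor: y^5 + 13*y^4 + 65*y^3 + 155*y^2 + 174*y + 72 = (y + 4)*(y^4 + 9*y^3 + 29*y^2 + 39*y + 18) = (y + 3)*(y + 4)*(y^3 + 6*y^2 + 11*y + 6) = (y + 1)*(y + 3)*(y + 4)*(y^2 + 5*y + 6) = (y + 1)*(y + 3)^2*(y + 4)*(y + 2)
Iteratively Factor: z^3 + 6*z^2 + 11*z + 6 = (z + 2)*(z^2 + 4*z + 3) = (z + 1)*(z + 2)*(z + 3)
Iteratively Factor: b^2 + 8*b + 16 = (b + 4)*(b + 4)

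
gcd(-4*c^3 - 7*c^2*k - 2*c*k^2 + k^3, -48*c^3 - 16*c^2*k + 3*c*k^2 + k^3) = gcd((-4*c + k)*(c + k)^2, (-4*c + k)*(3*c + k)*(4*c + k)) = 4*c - k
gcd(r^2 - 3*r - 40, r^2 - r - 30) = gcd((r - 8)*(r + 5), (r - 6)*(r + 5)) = r + 5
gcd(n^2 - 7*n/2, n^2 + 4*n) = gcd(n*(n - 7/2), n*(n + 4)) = n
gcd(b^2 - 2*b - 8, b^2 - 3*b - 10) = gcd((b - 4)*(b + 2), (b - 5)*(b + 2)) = b + 2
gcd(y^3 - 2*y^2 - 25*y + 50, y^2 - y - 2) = y - 2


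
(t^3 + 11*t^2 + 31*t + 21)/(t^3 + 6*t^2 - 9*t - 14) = (t + 3)/(t - 2)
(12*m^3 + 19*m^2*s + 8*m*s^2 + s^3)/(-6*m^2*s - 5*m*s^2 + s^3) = (12*m^2 + 7*m*s + s^2)/(s*(-6*m + s))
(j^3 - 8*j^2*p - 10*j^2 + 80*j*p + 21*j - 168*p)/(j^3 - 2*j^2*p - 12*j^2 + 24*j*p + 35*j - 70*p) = (-j^2 + 8*j*p + 3*j - 24*p)/(-j^2 + 2*j*p + 5*j - 10*p)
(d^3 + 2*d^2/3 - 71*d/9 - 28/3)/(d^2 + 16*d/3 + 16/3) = (d^2 - 2*d/3 - 7)/(d + 4)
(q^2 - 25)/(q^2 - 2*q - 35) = (q - 5)/(q - 7)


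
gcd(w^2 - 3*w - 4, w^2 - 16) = w - 4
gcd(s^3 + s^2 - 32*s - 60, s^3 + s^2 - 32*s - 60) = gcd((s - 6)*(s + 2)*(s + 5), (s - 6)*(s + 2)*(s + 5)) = s^3 + s^2 - 32*s - 60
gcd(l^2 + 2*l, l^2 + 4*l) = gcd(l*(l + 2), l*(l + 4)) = l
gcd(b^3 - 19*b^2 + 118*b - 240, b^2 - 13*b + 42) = b - 6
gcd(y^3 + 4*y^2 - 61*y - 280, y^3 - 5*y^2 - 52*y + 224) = y^2 - y - 56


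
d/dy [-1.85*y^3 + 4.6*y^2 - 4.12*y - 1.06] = -5.55*y^2 + 9.2*y - 4.12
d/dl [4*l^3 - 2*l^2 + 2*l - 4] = 12*l^2 - 4*l + 2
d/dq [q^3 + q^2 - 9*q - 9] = 3*q^2 + 2*q - 9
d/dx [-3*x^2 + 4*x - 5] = 4 - 6*x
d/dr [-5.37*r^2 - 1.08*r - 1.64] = -10.74*r - 1.08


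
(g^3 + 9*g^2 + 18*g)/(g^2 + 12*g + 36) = g*(g + 3)/(g + 6)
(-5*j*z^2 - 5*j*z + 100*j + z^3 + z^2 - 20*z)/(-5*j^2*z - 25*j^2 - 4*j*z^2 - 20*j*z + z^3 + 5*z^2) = (z - 4)/(j + z)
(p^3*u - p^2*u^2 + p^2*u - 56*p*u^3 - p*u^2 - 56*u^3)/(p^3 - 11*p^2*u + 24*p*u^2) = u*(p^2 + 7*p*u + p + 7*u)/(p*(p - 3*u))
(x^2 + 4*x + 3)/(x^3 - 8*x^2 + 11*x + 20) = (x + 3)/(x^2 - 9*x + 20)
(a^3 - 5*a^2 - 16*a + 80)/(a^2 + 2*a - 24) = (a^2 - a - 20)/(a + 6)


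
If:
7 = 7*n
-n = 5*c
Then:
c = -1/5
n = 1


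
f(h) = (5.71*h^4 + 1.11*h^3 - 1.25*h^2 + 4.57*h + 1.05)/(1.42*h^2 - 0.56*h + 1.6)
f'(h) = (0.56 - 2.84*h)*(5.71*h^4 + 1.11*h^3 - 1.25*h^2 + 4.57*h + 1.05)/(1.42*h^2 - 0.56*h + 1.6)^2 + (22.84*h^3 + 3.33*h^2 - 2.5*h + 4.57)/(1.42*h^2 - 0.56*h + 1.6) = (16.2164*h^5 - 8.0166*h^4 + 35.3008*h^3 - 0.461399999999999*h^2 - 6.982*h + 7.9)/(2.0164*h^4 - 1.5904*h^3 + 4.8576*h^2 - 1.792*h + 2.56)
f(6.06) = 157.50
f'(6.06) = 51.08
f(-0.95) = -0.21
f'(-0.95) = -3.02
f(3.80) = 62.67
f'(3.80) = 32.80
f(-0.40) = -0.44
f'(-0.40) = 1.90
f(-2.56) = 16.84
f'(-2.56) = -17.71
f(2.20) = 20.80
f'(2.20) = 19.34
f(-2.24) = 11.61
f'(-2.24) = -14.98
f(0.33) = 1.61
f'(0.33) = 2.75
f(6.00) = 154.44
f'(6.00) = 50.60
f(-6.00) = 126.41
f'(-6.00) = -45.81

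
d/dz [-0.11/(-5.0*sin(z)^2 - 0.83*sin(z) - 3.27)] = -(1.1*sin(z) + 0.0913)*cos(z)/(5.0*sin(z)^2 + 0.83*sin(z) + 3.27)^2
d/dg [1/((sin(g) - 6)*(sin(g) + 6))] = -sin(2*g)/((sin(g) - 6)^2*(sin(g) + 6)^2)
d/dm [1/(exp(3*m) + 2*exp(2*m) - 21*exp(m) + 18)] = (-3*exp(2*m) - 4*exp(m) + 21)*exp(m)/(exp(3*m) + 2*exp(2*m) - 21*exp(m) + 18)^2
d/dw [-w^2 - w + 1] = -2*w - 1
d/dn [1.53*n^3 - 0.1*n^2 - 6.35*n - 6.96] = 4.59*n^2 - 0.2*n - 6.35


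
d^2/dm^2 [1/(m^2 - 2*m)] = 2*(-m*(m - 2) + 4*(m - 1)^2)/(m^3*(m - 2)^3)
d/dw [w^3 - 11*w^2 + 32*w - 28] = 3*w^2 - 22*w + 32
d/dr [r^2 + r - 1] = 2*r + 1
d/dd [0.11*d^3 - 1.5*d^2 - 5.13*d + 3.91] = 0.33*d^2 - 3.0*d - 5.13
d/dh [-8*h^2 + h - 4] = 1 - 16*h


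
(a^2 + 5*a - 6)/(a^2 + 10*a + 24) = (a - 1)/(a + 4)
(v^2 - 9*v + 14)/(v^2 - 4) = (v - 7)/(v + 2)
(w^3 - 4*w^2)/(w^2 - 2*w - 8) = w^2/(w + 2)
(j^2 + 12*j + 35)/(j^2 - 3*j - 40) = (j + 7)/(j - 8)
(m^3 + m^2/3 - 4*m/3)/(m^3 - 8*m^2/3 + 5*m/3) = (3*m + 4)/(3*m - 5)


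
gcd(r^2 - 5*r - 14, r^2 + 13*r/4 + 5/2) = r + 2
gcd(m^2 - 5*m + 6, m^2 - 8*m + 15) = m - 3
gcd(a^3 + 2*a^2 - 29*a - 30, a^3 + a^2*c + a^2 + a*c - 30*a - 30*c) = a^2 + a - 30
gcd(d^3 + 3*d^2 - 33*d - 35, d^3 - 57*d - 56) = d^2 + 8*d + 7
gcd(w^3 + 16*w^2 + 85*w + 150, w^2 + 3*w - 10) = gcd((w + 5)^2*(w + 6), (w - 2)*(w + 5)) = w + 5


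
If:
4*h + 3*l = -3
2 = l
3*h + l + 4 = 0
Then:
No Solution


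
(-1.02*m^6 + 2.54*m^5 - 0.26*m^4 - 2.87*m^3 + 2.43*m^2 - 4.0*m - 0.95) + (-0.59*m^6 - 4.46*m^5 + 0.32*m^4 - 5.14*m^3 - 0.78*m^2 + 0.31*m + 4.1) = -1.61*m^6 - 1.92*m^5 + 0.06*m^4 - 8.01*m^3 + 1.65*m^2 - 3.69*m + 3.15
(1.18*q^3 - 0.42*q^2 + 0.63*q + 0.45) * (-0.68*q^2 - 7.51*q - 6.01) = -0.8024*q^5 - 8.5762*q^4 - 4.366*q^3 - 2.5131*q^2 - 7.1658*q - 2.7045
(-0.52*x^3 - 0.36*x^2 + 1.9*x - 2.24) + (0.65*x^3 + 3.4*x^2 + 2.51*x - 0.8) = 0.13*x^3 + 3.04*x^2 + 4.41*x - 3.04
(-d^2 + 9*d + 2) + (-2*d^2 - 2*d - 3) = -3*d^2 + 7*d - 1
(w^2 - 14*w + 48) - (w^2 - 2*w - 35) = 83 - 12*w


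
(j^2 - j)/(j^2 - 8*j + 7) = j/(j - 7)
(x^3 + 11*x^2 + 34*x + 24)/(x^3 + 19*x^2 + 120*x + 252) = (x^2 + 5*x + 4)/(x^2 + 13*x + 42)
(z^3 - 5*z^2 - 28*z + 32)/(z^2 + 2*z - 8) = (z^2 - 9*z + 8)/(z - 2)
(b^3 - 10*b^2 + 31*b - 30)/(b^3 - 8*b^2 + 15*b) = (b - 2)/b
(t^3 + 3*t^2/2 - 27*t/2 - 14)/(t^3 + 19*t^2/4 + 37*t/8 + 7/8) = 4*(2*t^2 + t - 28)/(8*t^2 + 30*t + 7)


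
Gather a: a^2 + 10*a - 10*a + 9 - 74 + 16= a^2 - 49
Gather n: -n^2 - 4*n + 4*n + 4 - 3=1 - n^2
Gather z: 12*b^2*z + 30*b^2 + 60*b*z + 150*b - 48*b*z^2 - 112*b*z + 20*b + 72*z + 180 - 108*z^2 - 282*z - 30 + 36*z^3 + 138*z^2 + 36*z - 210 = 30*b^2 + 170*b + 36*z^3 + z^2*(30 - 48*b) + z*(12*b^2 - 52*b - 174) - 60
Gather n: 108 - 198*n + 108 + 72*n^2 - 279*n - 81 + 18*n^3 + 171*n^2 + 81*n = 18*n^3 + 243*n^2 - 396*n + 135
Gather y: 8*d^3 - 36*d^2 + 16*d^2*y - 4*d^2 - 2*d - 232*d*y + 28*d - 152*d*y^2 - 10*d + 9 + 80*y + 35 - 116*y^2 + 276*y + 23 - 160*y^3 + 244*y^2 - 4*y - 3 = 8*d^3 - 40*d^2 + 16*d - 160*y^3 + y^2*(128 - 152*d) + y*(16*d^2 - 232*d + 352) + 64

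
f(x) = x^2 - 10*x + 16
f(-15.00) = 391.00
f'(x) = 2*x - 10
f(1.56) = 2.83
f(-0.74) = 23.95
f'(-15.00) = -40.00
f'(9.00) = 8.00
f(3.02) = -5.08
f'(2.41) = -5.18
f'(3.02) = -3.96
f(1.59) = 2.63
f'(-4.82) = -19.64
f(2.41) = -2.29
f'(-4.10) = -18.20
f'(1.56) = -6.88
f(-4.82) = 87.43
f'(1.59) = -6.82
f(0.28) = 13.28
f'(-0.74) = -11.48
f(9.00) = 7.00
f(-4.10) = 73.81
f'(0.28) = -9.44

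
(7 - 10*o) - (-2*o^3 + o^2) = 2*o^3 - o^2 - 10*o + 7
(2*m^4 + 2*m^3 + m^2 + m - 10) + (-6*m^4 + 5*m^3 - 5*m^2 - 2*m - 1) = -4*m^4 + 7*m^3 - 4*m^2 - m - 11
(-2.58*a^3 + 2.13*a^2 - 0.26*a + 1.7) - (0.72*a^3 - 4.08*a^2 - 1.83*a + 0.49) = -3.3*a^3 + 6.21*a^2 + 1.57*a + 1.21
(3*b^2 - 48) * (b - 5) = 3*b^3 - 15*b^2 - 48*b + 240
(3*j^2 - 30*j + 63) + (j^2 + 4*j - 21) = 4*j^2 - 26*j + 42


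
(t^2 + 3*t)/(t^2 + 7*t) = (t + 3)/(t + 7)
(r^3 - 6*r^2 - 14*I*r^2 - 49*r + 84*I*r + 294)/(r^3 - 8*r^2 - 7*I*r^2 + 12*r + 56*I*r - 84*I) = (r - 7*I)/(r - 2)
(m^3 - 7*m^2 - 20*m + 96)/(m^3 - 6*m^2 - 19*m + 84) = (m - 8)/(m - 7)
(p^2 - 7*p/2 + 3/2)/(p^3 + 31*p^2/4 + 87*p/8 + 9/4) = 4*(2*p^2 - 7*p + 3)/(8*p^3 + 62*p^2 + 87*p + 18)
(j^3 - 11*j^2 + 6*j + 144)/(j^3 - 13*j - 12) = (j^2 - 14*j + 48)/(j^2 - 3*j - 4)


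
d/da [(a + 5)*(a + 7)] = 2*a + 12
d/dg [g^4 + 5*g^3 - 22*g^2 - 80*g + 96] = 4*g^3 + 15*g^2 - 44*g - 80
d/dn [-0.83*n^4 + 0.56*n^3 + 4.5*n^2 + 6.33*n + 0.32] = -3.32*n^3 + 1.68*n^2 + 9.0*n + 6.33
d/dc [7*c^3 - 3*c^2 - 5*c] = 21*c^2 - 6*c - 5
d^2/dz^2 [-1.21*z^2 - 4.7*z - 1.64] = -2.42000000000000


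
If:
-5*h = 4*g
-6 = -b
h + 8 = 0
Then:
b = 6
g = 10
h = -8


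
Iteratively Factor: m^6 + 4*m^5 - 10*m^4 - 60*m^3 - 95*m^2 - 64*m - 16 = (m + 1)*(m^5 + 3*m^4 - 13*m^3 - 47*m^2 - 48*m - 16) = (m + 1)^2*(m^4 + 2*m^3 - 15*m^2 - 32*m - 16) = (m + 1)^2*(m + 4)*(m^3 - 2*m^2 - 7*m - 4) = (m - 4)*(m + 1)^2*(m + 4)*(m^2 + 2*m + 1) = (m - 4)*(m + 1)^3*(m + 4)*(m + 1)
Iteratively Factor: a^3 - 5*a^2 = (a - 5)*(a^2) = a*(a - 5)*(a)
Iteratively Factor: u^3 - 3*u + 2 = (u - 1)*(u^2 + u - 2) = (u - 1)^2*(u + 2)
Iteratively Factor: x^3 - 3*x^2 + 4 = (x - 2)*(x^2 - x - 2) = (x - 2)*(x + 1)*(x - 2)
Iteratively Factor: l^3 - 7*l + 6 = (l - 1)*(l^2 + l - 6) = (l - 2)*(l - 1)*(l + 3)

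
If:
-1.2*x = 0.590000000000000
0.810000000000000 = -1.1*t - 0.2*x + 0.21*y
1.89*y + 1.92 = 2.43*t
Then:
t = -1.11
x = -0.49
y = -2.45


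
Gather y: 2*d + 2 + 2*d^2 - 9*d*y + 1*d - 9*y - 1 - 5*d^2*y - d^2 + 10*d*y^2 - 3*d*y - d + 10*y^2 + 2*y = d^2 + 2*d + y^2*(10*d + 10) + y*(-5*d^2 - 12*d - 7) + 1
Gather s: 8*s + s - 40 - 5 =9*s - 45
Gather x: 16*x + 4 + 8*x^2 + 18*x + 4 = 8*x^2 + 34*x + 8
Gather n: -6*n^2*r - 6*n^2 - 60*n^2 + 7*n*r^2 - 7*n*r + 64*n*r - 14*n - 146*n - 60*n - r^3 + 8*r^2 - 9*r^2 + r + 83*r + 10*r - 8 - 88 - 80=n^2*(-6*r - 66) + n*(7*r^2 + 57*r - 220) - r^3 - r^2 + 94*r - 176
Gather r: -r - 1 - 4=-r - 5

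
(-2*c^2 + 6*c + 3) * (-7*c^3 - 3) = 14*c^5 - 42*c^4 - 21*c^3 + 6*c^2 - 18*c - 9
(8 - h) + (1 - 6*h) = 9 - 7*h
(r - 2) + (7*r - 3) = 8*r - 5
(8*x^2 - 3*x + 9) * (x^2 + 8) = 8*x^4 - 3*x^3 + 73*x^2 - 24*x + 72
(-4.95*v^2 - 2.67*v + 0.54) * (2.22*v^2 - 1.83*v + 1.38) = -10.989*v^4 + 3.1311*v^3 - 0.746099999999999*v^2 - 4.6728*v + 0.7452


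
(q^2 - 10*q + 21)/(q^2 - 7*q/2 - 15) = 2*(-q^2 + 10*q - 21)/(-2*q^2 + 7*q + 30)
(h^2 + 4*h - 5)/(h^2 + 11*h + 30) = (h - 1)/(h + 6)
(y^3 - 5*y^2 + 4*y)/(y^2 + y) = (y^2 - 5*y + 4)/(y + 1)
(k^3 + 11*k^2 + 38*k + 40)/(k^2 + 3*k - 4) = (k^2 + 7*k + 10)/(k - 1)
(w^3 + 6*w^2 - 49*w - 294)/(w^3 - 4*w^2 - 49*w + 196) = (w + 6)/(w - 4)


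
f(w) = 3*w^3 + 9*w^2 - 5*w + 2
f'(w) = 9*w^2 + 18*w - 5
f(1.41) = 21.25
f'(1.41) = 38.27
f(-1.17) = 15.37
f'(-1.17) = -13.74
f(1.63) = 30.75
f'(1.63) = 48.25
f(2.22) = 68.08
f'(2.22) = 79.32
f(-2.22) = 24.63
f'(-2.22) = -0.60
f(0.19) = 1.40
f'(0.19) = -1.26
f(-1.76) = 22.32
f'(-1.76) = -8.80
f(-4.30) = -48.61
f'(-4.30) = 84.01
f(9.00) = 2873.00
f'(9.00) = 886.00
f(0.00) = 2.00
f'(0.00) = -5.00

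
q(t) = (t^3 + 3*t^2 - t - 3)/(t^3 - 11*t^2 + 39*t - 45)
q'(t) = (-3*t^2 + 22*t - 39)*(t^3 + 3*t^2 - t - 3)/(t^3 - 11*t^2 + 39*t - 45)^2 + (3*t^2 + 6*t - 1)/(t^3 - 11*t^2 + 39*t - 45) = 2*(-7*t^3 + 19*t^2 + 47*t - 27)/(t^5 - 19*t^4 + 142*t^3 - 522*t^2 + 945*t - 675)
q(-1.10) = -0.00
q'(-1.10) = 0.04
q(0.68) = 0.09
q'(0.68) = -0.10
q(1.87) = -3.04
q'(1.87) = -11.54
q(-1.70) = -0.02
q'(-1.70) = 0.01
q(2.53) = -54.74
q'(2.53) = -316.28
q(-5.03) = 0.08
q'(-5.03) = -0.04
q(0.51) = 0.09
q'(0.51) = -0.01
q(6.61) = 19.55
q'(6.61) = -14.89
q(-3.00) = 0.00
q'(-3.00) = -0.03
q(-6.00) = 0.12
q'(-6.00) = -0.04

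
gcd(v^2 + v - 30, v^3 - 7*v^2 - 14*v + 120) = v - 5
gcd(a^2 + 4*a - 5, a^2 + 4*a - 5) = a^2 + 4*a - 5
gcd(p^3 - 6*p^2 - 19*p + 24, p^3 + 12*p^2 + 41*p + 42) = p + 3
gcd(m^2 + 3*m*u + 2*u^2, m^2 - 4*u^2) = m + 2*u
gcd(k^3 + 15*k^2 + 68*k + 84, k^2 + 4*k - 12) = k + 6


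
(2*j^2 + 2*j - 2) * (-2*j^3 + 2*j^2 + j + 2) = -4*j^5 + 10*j^3 + 2*j^2 + 2*j - 4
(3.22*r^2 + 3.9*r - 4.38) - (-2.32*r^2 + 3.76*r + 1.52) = 5.54*r^2 + 0.14*r - 5.9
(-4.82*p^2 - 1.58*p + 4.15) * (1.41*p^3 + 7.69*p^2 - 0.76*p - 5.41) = -6.7962*p^5 - 39.2936*p^4 - 2.6355*p^3 + 59.1905*p^2 + 5.3938*p - 22.4515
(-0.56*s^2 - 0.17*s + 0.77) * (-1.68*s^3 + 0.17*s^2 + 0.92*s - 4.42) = 0.9408*s^5 + 0.1904*s^4 - 1.8377*s^3 + 2.4497*s^2 + 1.4598*s - 3.4034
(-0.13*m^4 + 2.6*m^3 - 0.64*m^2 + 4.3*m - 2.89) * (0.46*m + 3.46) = -0.0598*m^5 + 0.7462*m^4 + 8.7016*m^3 - 0.2364*m^2 + 13.5486*m - 9.9994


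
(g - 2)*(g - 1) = g^2 - 3*g + 2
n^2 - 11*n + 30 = (n - 6)*(n - 5)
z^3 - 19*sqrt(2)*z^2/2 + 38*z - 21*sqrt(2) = (z - 7*sqrt(2))*(z - 3*sqrt(2)/2)*(z - sqrt(2))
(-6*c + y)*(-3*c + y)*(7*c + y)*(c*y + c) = 126*c^4*y + 126*c^4 - 45*c^3*y^2 - 45*c^3*y - 2*c^2*y^3 - 2*c^2*y^2 + c*y^4 + c*y^3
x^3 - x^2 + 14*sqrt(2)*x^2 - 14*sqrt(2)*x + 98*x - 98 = (x - 1)*(x + 7*sqrt(2))^2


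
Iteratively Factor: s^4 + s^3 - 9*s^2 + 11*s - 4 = (s + 4)*(s^3 - 3*s^2 + 3*s - 1) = (s - 1)*(s + 4)*(s^2 - 2*s + 1) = (s - 1)^2*(s + 4)*(s - 1)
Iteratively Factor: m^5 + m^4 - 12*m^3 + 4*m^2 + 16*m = (m - 2)*(m^4 + 3*m^3 - 6*m^2 - 8*m) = (m - 2)*(m + 1)*(m^3 + 2*m^2 - 8*m) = m*(m - 2)*(m + 1)*(m^2 + 2*m - 8) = m*(m - 2)*(m + 1)*(m + 4)*(m - 2)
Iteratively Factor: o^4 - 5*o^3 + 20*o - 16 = (o - 2)*(o^3 - 3*o^2 - 6*o + 8) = (o - 4)*(o - 2)*(o^2 + o - 2) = (o - 4)*(o - 2)*(o + 2)*(o - 1)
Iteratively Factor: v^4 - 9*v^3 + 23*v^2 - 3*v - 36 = (v + 1)*(v^3 - 10*v^2 + 33*v - 36) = (v - 3)*(v + 1)*(v^2 - 7*v + 12) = (v - 3)^2*(v + 1)*(v - 4)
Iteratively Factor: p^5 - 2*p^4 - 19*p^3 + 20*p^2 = (p - 1)*(p^4 - p^3 - 20*p^2) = (p - 1)*(p + 4)*(p^3 - 5*p^2) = p*(p - 1)*(p + 4)*(p^2 - 5*p) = p*(p - 5)*(p - 1)*(p + 4)*(p)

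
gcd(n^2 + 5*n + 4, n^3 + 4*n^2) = n + 4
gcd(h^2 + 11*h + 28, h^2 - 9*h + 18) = 1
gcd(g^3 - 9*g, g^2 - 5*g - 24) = g + 3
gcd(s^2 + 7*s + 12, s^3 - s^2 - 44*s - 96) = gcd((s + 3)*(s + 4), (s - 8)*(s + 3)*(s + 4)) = s^2 + 7*s + 12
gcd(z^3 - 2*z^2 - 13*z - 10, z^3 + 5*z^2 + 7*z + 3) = z + 1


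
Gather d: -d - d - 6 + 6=-2*d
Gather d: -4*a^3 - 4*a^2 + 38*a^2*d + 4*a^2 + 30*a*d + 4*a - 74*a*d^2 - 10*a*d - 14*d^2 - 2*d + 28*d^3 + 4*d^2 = -4*a^3 + 4*a + 28*d^3 + d^2*(-74*a - 10) + d*(38*a^2 + 20*a - 2)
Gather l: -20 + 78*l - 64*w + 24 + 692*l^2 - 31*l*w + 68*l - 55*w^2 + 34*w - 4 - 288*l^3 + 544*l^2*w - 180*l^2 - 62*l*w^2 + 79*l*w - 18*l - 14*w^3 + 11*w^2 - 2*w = -288*l^3 + l^2*(544*w + 512) + l*(-62*w^2 + 48*w + 128) - 14*w^3 - 44*w^2 - 32*w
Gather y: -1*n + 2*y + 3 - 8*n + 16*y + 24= -9*n + 18*y + 27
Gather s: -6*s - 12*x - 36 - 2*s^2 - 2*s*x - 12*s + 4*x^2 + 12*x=-2*s^2 + s*(-2*x - 18) + 4*x^2 - 36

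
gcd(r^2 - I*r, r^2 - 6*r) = r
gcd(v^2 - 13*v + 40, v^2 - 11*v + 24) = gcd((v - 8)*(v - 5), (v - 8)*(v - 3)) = v - 8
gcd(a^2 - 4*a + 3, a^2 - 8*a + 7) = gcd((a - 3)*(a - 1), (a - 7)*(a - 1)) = a - 1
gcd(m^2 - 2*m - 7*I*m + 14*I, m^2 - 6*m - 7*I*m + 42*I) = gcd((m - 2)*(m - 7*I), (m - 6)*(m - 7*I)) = m - 7*I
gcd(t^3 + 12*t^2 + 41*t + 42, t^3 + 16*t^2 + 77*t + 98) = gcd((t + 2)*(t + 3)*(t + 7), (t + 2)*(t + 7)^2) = t^2 + 9*t + 14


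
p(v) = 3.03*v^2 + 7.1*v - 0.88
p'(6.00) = 43.46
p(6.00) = 150.80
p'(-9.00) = -47.44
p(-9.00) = 180.65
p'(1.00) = 13.16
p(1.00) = 9.25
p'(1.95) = 18.92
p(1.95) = 24.49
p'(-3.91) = -16.59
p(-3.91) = 17.68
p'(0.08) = 7.58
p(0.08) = -0.29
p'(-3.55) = -14.41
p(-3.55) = 12.10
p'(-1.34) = -1.02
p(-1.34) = -4.95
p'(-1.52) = -2.11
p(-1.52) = -4.67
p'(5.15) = 38.31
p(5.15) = 116.05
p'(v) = 6.06*v + 7.1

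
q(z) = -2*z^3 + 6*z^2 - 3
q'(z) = -6*z^2 + 12*z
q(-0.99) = 4.82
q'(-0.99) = -17.76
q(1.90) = 4.94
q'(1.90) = 1.14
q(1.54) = 3.93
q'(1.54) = 4.25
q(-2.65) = 76.35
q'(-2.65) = -73.94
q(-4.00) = 221.00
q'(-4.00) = -144.00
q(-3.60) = 168.07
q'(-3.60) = -120.96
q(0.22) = -2.73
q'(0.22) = 2.35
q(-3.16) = 120.02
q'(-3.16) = -97.83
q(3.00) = -3.00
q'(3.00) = -18.00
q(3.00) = -3.00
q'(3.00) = -18.00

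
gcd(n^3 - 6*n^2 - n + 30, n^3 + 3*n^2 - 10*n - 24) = n^2 - n - 6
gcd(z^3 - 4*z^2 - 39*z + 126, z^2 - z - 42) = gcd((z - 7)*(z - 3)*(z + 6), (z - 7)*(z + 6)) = z^2 - z - 42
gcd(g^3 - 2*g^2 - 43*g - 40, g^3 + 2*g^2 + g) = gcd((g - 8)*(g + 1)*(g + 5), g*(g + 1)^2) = g + 1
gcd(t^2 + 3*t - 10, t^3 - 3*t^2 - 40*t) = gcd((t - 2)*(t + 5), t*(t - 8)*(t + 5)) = t + 5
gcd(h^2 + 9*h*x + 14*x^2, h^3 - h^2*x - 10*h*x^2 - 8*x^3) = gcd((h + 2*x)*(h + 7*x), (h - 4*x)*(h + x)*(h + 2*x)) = h + 2*x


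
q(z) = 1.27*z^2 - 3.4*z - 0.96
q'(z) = 2.54*z - 3.4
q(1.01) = -3.10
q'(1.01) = -0.83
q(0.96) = -3.05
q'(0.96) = -0.96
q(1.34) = -3.24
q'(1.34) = 0.00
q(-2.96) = 20.23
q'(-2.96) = -10.92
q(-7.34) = 92.42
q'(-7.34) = -22.04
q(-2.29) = 13.49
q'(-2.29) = -9.22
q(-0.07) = -0.72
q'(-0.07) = -3.58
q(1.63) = -3.13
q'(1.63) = 0.74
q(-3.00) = 20.67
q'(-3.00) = -11.02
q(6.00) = 24.36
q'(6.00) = 11.84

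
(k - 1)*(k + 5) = k^2 + 4*k - 5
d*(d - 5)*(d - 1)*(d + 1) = d^4 - 5*d^3 - d^2 + 5*d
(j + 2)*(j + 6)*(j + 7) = j^3 + 15*j^2 + 68*j + 84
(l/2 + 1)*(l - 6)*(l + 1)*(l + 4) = l^4/2 + l^3/2 - 14*l^2 - 38*l - 24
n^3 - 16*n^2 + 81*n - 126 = (n - 7)*(n - 6)*(n - 3)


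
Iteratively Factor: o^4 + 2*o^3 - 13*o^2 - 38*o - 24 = (o + 2)*(o^3 - 13*o - 12) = (o + 2)*(o + 3)*(o^2 - 3*o - 4) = (o + 1)*(o + 2)*(o + 3)*(o - 4)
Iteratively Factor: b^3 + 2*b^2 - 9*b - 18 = (b - 3)*(b^2 + 5*b + 6) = (b - 3)*(b + 2)*(b + 3)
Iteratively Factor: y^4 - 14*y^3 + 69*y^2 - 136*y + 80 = (y - 4)*(y^3 - 10*y^2 + 29*y - 20) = (y - 4)*(y - 1)*(y^2 - 9*y + 20) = (y - 4)^2*(y - 1)*(y - 5)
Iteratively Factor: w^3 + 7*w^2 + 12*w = (w)*(w^2 + 7*w + 12) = w*(w + 4)*(w + 3)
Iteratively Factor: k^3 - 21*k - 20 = (k + 1)*(k^2 - k - 20) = (k - 5)*(k + 1)*(k + 4)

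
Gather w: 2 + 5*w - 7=5*w - 5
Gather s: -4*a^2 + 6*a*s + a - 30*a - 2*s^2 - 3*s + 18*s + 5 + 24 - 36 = -4*a^2 - 29*a - 2*s^2 + s*(6*a + 15) - 7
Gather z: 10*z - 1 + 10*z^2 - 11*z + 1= 10*z^2 - z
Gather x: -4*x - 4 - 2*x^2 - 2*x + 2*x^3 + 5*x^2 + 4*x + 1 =2*x^3 + 3*x^2 - 2*x - 3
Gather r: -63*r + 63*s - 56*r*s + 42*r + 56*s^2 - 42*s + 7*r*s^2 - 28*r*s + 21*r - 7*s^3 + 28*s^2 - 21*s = r*(7*s^2 - 84*s) - 7*s^3 + 84*s^2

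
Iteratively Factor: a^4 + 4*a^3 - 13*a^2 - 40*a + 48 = (a - 3)*(a^3 + 7*a^2 + 8*a - 16) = (a - 3)*(a - 1)*(a^2 + 8*a + 16) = (a - 3)*(a - 1)*(a + 4)*(a + 4)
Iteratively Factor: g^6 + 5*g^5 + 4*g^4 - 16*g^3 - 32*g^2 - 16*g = (g + 2)*(g^5 + 3*g^4 - 2*g^3 - 12*g^2 - 8*g) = (g + 2)^2*(g^4 + g^3 - 4*g^2 - 4*g) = (g - 2)*(g + 2)^2*(g^3 + 3*g^2 + 2*g) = (g - 2)*(g + 1)*(g + 2)^2*(g^2 + 2*g) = g*(g - 2)*(g + 1)*(g + 2)^2*(g + 2)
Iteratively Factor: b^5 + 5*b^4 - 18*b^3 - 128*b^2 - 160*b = (b + 4)*(b^4 + b^3 - 22*b^2 - 40*b) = (b - 5)*(b + 4)*(b^3 + 6*b^2 + 8*b) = b*(b - 5)*(b + 4)*(b^2 + 6*b + 8) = b*(b - 5)*(b + 4)^2*(b + 2)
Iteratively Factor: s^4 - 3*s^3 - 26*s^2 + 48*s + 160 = (s - 4)*(s^3 + s^2 - 22*s - 40) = (s - 4)*(s + 2)*(s^2 - s - 20) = (s - 5)*(s - 4)*(s + 2)*(s + 4)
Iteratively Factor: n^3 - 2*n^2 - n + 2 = (n - 2)*(n^2 - 1) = (n - 2)*(n - 1)*(n + 1)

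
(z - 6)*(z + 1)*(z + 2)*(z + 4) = z^4 + z^3 - 28*z^2 - 76*z - 48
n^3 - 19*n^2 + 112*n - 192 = (n - 8)^2*(n - 3)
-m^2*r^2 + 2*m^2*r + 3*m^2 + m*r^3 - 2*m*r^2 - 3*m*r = (-m + r)*(r - 3)*(m*r + m)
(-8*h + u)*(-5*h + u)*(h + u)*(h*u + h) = 40*h^4*u + 40*h^4 + 27*h^3*u^2 + 27*h^3*u - 12*h^2*u^3 - 12*h^2*u^2 + h*u^4 + h*u^3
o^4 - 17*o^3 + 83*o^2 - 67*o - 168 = (o - 8)*(o - 7)*(o - 3)*(o + 1)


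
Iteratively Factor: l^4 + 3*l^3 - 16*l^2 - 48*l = (l + 4)*(l^3 - l^2 - 12*l) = l*(l + 4)*(l^2 - l - 12) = l*(l + 3)*(l + 4)*(l - 4)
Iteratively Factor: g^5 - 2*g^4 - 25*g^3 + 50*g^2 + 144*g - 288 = (g - 4)*(g^4 + 2*g^3 - 17*g^2 - 18*g + 72) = (g - 4)*(g + 3)*(g^3 - g^2 - 14*g + 24) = (g - 4)*(g - 2)*(g + 3)*(g^2 + g - 12) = (g - 4)*(g - 3)*(g - 2)*(g + 3)*(g + 4)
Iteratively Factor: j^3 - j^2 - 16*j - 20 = (j - 5)*(j^2 + 4*j + 4) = (j - 5)*(j + 2)*(j + 2)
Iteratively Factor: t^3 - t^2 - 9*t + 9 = (t - 3)*(t^2 + 2*t - 3) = (t - 3)*(t + 3)*(t - 1)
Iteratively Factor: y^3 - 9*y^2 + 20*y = (y - 4)*(y^2 - 5*y) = (y - 5)*(y - 4)*(y)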